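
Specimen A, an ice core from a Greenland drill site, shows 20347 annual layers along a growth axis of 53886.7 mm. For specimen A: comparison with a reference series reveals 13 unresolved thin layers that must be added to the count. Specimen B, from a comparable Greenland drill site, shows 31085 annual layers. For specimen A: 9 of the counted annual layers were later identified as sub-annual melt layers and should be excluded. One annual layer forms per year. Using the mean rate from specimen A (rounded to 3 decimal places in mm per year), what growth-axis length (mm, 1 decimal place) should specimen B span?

Specimen A: correcting the raw count gives 20347 − 9 + 13 = 20351 true annual layers.
A: Mean rate = 53886.7 mm / 20351 years ≈ 2.648 mm/year.
B's length ≈ 2.648 × 31085 = 82313.1 mm.

82313.1 mm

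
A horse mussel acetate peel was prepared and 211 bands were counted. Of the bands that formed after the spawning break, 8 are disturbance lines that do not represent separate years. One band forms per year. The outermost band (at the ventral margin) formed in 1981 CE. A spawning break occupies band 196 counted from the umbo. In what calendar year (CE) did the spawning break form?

1974 CE

211 − 196 = 15 bands lie beyond the spawning break toward the ventral margin.
15 − 8 false = 7 true bands after the spawning break.
Counting back 7 years from 1981 CE places the spawning break in 1981 − 7 = 1974 CE.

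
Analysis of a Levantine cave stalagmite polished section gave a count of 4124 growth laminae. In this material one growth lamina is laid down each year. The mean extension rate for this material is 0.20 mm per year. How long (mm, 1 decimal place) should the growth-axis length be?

4124 years of growth are recorded.
Predicted length = 0.20 mm/year × 4124 years = 824.8 mm.

824.8 mm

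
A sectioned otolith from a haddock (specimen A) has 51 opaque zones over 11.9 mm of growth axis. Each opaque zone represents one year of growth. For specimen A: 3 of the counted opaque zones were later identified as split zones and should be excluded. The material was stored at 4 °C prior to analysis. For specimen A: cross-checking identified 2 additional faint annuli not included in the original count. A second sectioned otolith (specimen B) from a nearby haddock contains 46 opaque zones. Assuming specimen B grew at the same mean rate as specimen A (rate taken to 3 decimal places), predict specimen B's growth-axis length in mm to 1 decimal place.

10.9 mm

Specimen A: adjusted count: 51 − 3 + 2 = 50 opaque zones.
A: Mean rate = 11.9 mm / 50 years ≈ 0.238 mm per year.
For B, 0.238 mm/year × 46 years = 10.9 mm.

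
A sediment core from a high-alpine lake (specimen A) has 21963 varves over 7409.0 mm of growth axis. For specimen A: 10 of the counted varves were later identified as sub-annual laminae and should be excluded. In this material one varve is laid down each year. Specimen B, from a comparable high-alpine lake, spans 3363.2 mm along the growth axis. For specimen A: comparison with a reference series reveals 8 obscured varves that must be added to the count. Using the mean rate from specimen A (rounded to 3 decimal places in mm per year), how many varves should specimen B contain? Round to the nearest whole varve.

9980 varves

Specimen A: adjusted count: 21963 − 10 + 8 = 21961 varves.
A: Mean rate = 7409.0 mm / 21961 years ≈ 0.337 mm per year.
Specimen B: 3363.2 mm / 0.337 mm per year = 9979.82 years ≈ 9980 varves.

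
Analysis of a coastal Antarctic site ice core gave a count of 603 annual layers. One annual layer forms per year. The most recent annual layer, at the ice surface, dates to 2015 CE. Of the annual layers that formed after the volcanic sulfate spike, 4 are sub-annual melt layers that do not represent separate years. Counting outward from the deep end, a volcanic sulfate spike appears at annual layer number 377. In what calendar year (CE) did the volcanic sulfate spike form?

The volcanic sulfate spike sits at annual layer 377 from the deep end, so 603 − 377 = 226 annual layers formed after it.
Excluding 4 false annual layers: 226 − 4 = 222.
Counting back 222 years from 2015 CE places the volcanic sulfate spike in 2015 − 222 = 1793 CE.

1793 CE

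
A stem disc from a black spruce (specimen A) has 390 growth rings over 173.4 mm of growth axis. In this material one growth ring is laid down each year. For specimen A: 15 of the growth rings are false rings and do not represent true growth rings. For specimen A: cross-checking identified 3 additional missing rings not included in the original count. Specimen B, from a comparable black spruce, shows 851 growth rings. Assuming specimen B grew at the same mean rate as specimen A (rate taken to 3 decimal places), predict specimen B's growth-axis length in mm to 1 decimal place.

390.6 mm

Specimen A: adjusted count: 390 − 15 + 3 = 378 growth rings.
A: Mean rate = 173.4 mm / 378 years ≈ 0.459 mm/year.
For B, 0.459 mm/year × 851 years = 390.6 mm.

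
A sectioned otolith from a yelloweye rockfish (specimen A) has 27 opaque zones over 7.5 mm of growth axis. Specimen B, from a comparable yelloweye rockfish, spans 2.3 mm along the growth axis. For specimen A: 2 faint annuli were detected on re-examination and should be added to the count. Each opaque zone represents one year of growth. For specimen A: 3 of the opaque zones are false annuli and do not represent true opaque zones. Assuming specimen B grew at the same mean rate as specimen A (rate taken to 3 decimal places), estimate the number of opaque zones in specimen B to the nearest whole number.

Specimen A: correcting the raw count gives 27 − 3 + 2 = 26 true opaque zones.
A: Extension rate ≈ 7.5 / 26 = 0.288 mm per year.
Specimen B: 2.3 mm / 0.288 mm per year = 7.99 years ≈ 8 opaque zones.

8 opaque zones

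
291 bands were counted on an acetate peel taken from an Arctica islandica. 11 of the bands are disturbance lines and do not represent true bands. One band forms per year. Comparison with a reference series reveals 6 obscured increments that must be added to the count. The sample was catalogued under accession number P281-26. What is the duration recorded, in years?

286 yr

After corrections the count is 291 − 11 + 6 = 286 bands.
One band per year makes the duration 286 years.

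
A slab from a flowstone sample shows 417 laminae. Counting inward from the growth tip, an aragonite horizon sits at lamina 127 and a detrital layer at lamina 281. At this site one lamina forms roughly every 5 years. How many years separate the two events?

770 years

Separation: 281 − 127 = 154 laminae.
Multiplying by 5 years per lamina: 154 × 5 = 770 years.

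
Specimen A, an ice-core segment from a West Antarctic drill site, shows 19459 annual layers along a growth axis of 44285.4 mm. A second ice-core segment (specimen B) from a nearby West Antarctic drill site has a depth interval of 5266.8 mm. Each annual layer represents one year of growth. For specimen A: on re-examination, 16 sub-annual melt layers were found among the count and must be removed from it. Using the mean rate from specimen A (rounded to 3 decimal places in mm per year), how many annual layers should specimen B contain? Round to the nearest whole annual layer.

2312 annual layers

Specimen A: true annual layer count = 19459 − 16 = 19443.
A: Mean rate = 44285.4 mm / 19443 years ≈ 2.278 mm/year.
For B, 5266.8 / 2.278 = 2312.03 years ≈ 2312 annual layers.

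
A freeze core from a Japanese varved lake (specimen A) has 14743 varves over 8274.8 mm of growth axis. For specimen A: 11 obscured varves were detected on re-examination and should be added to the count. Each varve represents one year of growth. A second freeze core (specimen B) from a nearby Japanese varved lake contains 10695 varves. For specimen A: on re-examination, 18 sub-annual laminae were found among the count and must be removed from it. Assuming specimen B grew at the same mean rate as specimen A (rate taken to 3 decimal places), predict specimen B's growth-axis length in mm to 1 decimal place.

6010.6 mm

Specimen A: adjusted count: 14743 − 18 + 11 = 14736 varves.
A: 8274.8 mm over 14736 years gives 8274.8 / 14736 ≈ 0.562 mm/year.
For B, 0.562 mm/year × 10695 years = 6010.6 mm.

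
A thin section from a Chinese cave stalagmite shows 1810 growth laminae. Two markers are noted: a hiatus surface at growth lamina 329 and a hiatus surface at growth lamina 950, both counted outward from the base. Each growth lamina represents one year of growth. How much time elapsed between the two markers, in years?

621 years

Separation: 950 − 329 = 621 growth laminae.
One growth lamina per year makes the interval 621 years.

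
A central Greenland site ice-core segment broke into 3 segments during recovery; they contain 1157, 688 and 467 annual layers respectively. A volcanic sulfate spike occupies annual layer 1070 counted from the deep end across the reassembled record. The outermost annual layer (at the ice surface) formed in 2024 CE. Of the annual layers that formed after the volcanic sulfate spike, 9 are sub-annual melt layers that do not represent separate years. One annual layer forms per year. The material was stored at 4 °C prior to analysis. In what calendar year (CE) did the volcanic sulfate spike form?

Total annual layers = 1157 + 688 + 467 = 2312.
2312 − 1070 = 1242 annual layers lie beyond the volcanic sulfate spike toward the ice surface.
1242 − 9 false = 1233 true annual layers after the volcanic sulfate spike.
The annual layer at the ice surface is 2024 CE, so the volcanic sulfate spike dates to 2024 − 1233 = 791 CE.

791 CE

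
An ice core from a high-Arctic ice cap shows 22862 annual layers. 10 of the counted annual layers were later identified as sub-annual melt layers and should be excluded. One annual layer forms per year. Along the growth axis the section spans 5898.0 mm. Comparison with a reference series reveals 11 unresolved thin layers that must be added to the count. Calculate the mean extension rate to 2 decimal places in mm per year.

True annual layer count = 22862 − 10 + 11 = 22863.
Mean rate = 5898.0 mm / 22863 years ≈ 0.26 mm per year.

0.26 mm per year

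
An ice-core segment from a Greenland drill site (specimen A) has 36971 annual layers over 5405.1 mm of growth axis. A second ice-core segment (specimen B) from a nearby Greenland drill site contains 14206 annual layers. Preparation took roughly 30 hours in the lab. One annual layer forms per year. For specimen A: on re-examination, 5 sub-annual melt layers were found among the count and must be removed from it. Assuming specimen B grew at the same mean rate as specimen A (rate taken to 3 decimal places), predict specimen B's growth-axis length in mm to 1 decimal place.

Specimen A: true annual layer count = 36971 − 5 = 36966.
A: Mean rate = 5405.1 mm / 36966 years ≈ 0.146 mm/yr.
For B, 0.146 mm/year × 14206 years = 2074.1 mm.

2074.1 mm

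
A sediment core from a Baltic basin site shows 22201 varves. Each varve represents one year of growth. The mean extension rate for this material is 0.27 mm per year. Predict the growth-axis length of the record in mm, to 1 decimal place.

5994.3 mm

The record spans 22201 years at 0.27 mm per year.
22201 years at 0.27 mm/year gives 0.27 × 22201 = 5994.3 mm.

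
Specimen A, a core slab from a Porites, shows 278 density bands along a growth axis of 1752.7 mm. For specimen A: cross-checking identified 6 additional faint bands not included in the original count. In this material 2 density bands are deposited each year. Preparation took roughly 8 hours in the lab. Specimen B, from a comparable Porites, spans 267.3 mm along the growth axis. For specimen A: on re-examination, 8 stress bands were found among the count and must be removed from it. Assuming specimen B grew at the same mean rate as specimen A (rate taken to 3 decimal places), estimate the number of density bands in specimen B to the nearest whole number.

42 density bands

Specimen A: correcting the raw count gives 278 − 8 + 6 = 276 true density bands.
Specimen A: dividing by 2 density bands per year: 276 / 2 = 138 years.
A: Extension rate ≈ 1752.7 / 138 = 12.701 mm per year.
For B, 267.3 / 12.701 = 21.05 years; at 2 density bands per year that is 21.05 × 2 ≈ 42 density bands.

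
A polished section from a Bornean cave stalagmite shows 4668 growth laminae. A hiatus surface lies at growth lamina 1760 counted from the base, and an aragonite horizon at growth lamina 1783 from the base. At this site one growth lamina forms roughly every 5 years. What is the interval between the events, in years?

The two markers are separated by 1783 − 1760 = 23 growth laminae.
Multiplying by 5 years per growth lamina: 23 × 5 = 115 years.

115 years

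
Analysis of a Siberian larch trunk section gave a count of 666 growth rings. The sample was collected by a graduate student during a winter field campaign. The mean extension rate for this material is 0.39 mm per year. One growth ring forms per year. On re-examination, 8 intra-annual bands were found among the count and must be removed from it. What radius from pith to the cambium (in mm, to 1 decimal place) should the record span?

After corrections the count is 666 − 8 = 658 growth rings.
658 years at 0.39 mm/year gives 0.39 × 658 = 256.6 mm.

256.6 mm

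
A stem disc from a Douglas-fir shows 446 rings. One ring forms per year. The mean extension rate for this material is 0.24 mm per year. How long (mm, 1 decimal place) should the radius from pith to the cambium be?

107.0 mm

446 years of growth are recorded.
446 years at 0.24 mm/year gives 0.24 × 446 = 107.0 mm.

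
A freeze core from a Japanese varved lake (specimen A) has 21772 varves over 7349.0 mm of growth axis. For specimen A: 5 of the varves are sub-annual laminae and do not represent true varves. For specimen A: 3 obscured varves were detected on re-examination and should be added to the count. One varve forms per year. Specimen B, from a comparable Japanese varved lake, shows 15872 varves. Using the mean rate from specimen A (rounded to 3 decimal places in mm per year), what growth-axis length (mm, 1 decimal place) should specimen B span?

Specimen A: correcting the raw count gives 21772 − 5 + 3 = 21770 true varves.
A: Mean rate = 7349.0 mm / 21770 years ≈ 0.338 mm/yr.
B's length ≈ 0.338 × 15872 = 5364.7 mm.

5364.7 mm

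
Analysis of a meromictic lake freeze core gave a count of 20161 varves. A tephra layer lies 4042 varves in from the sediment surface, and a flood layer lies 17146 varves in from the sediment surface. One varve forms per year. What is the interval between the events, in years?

17146 − 4042 = 13104 varves lie between the two events.
At one varve per year, 13104 years elapsed between them.

13104 years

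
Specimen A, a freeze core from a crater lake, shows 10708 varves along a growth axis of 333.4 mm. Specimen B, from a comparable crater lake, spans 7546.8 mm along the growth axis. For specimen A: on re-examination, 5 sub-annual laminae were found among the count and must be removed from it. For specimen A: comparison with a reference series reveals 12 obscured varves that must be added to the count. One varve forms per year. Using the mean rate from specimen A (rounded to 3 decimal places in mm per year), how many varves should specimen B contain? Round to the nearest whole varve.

243445 varves

Specimen A: after corrections the count is 10708 − 5 + 12 = 10715 varves.
A: 333.4 mm over 10715 years gives 333.4 / 10715 ≈ 0.031 mm/year.
B spans 7546.8 / 0.031 = 243445.16 years ≈ 243445 varves.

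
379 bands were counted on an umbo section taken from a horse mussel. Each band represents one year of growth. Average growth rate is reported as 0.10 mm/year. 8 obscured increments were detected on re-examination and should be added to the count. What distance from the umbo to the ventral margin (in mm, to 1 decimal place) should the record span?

38.7 mm

True band count = 379 + 8 = 387.
387 years at 0.10 mm/year gives 0.10 × 387 = 38.7 mm.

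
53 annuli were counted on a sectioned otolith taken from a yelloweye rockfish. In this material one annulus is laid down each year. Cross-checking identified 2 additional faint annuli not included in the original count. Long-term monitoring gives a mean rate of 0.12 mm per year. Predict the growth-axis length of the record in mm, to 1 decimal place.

6.6 mm

Adjusted count: 53 + 2 = 55 annuli.
55 years at 0.12 mm/year gives 0.12 × 55 = 6.6 mm.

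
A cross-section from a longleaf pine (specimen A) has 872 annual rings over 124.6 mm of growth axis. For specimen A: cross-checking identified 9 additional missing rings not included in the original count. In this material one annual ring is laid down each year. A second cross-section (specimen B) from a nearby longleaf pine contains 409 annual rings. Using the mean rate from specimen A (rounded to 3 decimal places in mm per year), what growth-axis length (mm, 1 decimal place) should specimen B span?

57.7 mm

Specimen A: after corrections the count is 872 + 9 = 881 annual rings.
A: Mean rate = 124.6 mm / 881 years ≈ 0.141 mm per year.
Length of B = 0.141 × 409 = 57.7 mm.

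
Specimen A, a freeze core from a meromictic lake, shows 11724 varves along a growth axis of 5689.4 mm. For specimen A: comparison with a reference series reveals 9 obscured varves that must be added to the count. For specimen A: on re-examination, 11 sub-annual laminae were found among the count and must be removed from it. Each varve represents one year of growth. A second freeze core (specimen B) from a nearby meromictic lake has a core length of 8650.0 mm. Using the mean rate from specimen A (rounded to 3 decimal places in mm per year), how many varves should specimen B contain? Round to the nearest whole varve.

Specimen A: correcting the raw count gives 11724 − 11 + 9 = 11722 true varves.
A: 5689.4 mm over 11722 years gives 5689.4 / 11722 ≈ 0.485 mm/yr.
Specimen B: 8650.0 mm / 0.485 mm per year = 17835.05 years ≈ 17835 varves.

17835 varves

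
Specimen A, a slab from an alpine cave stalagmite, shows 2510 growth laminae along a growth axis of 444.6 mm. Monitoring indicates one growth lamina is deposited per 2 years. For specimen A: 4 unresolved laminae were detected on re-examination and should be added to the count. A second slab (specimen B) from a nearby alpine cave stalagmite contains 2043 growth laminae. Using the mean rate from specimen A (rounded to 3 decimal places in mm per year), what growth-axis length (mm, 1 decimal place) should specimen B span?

Specimen A: true growth lamina count = 2510 + 4 = 2514.
Specimen A: 2514 growth laminae at 2 years each span 2514 × 2 = 5028 years.
A: Mean rate = 444.6 mm / 5028 years ≈ 0.088 mm/year.
Specimen B: 2043 growth laminae at 2 years each span 2043 × 2 = 4086 years. For B, 0.088 mm/year × 4086 years = 359.6 mm.

359.6 mm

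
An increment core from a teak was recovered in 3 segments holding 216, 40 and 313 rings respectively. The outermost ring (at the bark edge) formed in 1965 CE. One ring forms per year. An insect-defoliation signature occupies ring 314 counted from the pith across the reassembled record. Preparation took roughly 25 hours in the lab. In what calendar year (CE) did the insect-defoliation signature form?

Total rings = 216 + 40 + 313 = 569.
569 − 314 = 255 rings lie beyond the insect-defoliation signature toward the bark edge.
1965 − 255 = 1710 CE.

1710 CE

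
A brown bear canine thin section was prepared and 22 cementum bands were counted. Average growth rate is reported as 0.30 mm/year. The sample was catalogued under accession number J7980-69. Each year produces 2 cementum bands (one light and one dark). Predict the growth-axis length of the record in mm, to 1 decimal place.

3.3 mm

Dividing by 2 cementum bands per year: 22 / 2 = 11 years.
Length ≈ 0.30 × 11 = 3.3 mm.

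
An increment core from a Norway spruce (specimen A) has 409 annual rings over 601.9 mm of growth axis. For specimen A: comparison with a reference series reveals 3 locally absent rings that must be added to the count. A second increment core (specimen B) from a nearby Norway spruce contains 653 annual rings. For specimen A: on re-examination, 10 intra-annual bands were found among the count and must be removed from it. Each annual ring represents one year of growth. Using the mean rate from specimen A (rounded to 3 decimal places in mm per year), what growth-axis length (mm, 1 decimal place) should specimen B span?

977.5 mm

Specimen A: true annual ring count = 409 − 10 + 3 = 402.
A: Mean rate = 601.9 mm / 402 years ≈ 1.497 mm/year.
For B, 1.497 mm/year × 653 years = 977.5 mm.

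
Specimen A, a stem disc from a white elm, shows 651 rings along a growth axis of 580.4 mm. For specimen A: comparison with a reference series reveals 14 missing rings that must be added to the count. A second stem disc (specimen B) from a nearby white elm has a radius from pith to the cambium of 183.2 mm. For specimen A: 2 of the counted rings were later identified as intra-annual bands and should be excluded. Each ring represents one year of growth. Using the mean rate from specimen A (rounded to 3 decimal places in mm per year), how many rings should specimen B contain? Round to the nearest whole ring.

Specimen A: after corrections the count is 651 − 2 + 14 = 663 rings.
A: 580.4 mm over 663 years gives 580.4 / 663 ≈ 0.875 mm/year.
B spans 183.2 / 0.875 = 209.37 years ≈ 209 rings.

209 rings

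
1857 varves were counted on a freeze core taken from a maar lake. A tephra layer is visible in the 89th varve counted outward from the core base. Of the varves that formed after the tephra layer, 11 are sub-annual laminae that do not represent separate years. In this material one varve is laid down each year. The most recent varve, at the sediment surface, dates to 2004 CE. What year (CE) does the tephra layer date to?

247 CE

1857 − 89 = 1768 varves lie beyond the tephra layer toward the sediment surface.
Excluding 11 false varves: 1768 − 11 = 1757.
Counting back 1757 years from 2004 CE places the tephra layer in 2004 − 1757 = 247 CE.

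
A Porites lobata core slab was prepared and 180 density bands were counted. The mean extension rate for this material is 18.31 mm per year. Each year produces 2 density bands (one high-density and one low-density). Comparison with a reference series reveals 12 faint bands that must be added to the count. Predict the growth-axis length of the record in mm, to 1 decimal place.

Adjusted count: 180 + 12 = 192 density bands.
192 density bands at 2 per year is 192 / 2 = 96 years.
Length ≈ 18.31 × 96 = 1757.8 mm.

1757.8 mm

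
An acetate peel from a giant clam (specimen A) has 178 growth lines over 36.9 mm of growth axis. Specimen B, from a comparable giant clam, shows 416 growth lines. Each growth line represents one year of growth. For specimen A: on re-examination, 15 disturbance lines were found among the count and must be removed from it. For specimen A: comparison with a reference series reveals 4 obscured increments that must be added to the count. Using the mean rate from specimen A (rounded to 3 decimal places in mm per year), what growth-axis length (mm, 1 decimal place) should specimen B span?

91.9 mm

Specimen A: true growth line count = 178 − 15 + 4 = 167.
A: Mean rate = 36.9 mm / 167 years ≈ 0.221 mm/yr.
For B, 0.221 mm/year × 416 years = 91.9 mm.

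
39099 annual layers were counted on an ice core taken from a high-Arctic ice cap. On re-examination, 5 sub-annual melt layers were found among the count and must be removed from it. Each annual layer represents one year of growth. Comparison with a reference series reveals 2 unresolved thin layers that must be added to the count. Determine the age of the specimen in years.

39096 years

Adjusted count: 39099 − 5 + 2 = 39096 annual layers.
With a one-to-one annual layer periodicity this is 39096 years.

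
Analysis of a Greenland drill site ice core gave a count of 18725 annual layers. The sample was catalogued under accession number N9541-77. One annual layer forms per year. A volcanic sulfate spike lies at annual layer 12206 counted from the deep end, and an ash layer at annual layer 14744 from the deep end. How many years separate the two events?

2538 years

14744 − 12206 = 2538 annual layers lie between the two events.
One annual layer per year makes the interval 2538 years.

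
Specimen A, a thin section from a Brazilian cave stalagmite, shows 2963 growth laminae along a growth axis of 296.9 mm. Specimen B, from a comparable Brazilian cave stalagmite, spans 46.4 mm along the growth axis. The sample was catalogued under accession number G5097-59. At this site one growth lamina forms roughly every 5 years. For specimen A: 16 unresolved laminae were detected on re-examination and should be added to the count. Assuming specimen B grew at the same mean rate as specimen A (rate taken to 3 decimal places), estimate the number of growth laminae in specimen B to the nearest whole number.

464 growth laminae

Specimen A: adjusted count: 2963 + 16 = 2979 growth laminae.
Specimen A: at 5 years per growth lamina, 2979 × 5 = 14895 years.
A: Extension rate ≈ 296.9 / 14895 = 0.020 mm/yr.
Specimen B: 46.4 mm / 0.020 mm per year = 2320.00 years; at 5 years per growth lamina that is 2320.00 / 5 ≈ 464 growth laminae.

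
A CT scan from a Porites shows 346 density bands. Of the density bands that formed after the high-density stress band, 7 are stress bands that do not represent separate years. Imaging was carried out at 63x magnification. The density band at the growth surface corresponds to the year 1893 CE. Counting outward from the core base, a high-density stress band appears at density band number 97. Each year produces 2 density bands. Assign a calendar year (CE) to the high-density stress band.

1772 CE

346 − 97 = 249 density bands lie beyond the high-density stress band toward the growth surface.
249 − 7 false = 242 true density bands after the high-density stress band.
242 density bands at 2 per year is 242 / 2 = 121 years.
1893 − 121 = 1772 CE.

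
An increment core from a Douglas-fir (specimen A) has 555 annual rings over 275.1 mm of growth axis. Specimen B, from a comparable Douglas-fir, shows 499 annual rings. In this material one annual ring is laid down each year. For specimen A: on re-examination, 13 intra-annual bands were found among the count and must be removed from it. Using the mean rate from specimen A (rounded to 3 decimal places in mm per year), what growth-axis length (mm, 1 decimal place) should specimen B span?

Specimen A: after corrections the count is 555 − 13 = 542 annual rings.
A: Mean rate = 275.1 mm / 542 years ≈ 0.508 mm/yr.
Length of B = 0.508 × 499 = 253.5 mm.

253.5 mm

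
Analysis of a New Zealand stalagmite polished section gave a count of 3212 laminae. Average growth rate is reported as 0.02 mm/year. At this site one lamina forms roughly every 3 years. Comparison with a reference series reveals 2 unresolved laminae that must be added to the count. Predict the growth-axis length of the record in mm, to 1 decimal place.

192.8 mm

Correcting the raw count gives 3212 + 2 = 3214 true laminae.
Multiplying by 3 years per lamina: 3214 × 3 = 9642 years.
Predicted length = 0.02 mm/year × 9642 years = 192.8 mm.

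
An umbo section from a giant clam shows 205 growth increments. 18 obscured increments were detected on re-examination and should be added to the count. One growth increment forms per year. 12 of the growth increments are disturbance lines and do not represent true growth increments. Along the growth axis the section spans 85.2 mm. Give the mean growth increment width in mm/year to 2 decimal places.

After corrections the count is 205 − 12 + 18 = 211 growth increments.
Extension rate ≈ 85.2 / 211 = 0.40 mm/year.

0.40 mm/year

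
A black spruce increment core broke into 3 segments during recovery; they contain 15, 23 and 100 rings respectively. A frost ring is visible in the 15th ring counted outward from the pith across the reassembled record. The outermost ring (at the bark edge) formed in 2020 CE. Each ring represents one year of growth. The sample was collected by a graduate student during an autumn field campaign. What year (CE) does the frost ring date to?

Total rings = 15 + 23 + 100 = 138.
Between ring 15 and the bark edge there are 138 − 15 = 123 rings.
2020 − 123 = 1897 CE.

1897 CE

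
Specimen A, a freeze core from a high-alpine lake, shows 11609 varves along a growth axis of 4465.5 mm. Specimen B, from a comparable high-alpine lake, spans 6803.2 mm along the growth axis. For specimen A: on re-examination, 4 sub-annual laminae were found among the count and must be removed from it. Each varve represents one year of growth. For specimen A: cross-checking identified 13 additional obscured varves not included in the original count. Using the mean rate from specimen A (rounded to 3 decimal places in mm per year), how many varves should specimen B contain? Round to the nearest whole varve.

17717 varves

Specimen A: true varve count = 11609 − 4 + 13 = 11618.
A: Extension rate ≈ 4465.5 / 11618 = 0.384 mm/yr.
B spans 6803.2 / 0.384 = 17716.67 years ≈ 17717 varves.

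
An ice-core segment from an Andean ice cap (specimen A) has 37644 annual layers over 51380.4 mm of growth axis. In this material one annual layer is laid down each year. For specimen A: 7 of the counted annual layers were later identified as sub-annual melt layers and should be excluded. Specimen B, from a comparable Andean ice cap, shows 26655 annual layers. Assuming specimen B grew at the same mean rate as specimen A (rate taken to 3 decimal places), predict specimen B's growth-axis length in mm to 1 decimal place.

Specimen A: after corrections the count is 37644 − 7 = 37637 annual layers.
A: Extension rate ≈ 51380.4 / 37637 = 1.365 mm/year.
B's length ≈ 1.365 × 26655 = 36384.1 mm.

36384.1 mm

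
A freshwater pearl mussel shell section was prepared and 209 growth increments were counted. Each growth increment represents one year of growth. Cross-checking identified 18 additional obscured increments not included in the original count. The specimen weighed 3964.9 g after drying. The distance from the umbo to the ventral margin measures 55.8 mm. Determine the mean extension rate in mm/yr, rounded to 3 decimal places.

Correcting the raw count gives 209 + 18 = 227 true growth increments.
55.8 mm over 227 years gives 55.8 / 227 ≈ 0.246 mm/yr.

0.246 mm/yr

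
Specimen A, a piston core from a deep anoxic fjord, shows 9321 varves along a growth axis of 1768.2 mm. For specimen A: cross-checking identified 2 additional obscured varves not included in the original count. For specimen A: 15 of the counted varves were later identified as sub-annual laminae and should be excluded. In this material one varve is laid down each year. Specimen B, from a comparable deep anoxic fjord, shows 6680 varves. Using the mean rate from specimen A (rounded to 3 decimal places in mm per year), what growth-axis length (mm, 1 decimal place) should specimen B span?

Specimen A: true varve count = 9321 − 15 + 2 = 9308.
A: 1768.2 mm over 9308 years gives 1768.2 / 9308 ≈ 0.190 mm per year.
For B, 0.190 mm/year × 6680 years = 1269.2 mm.

1269.2 mm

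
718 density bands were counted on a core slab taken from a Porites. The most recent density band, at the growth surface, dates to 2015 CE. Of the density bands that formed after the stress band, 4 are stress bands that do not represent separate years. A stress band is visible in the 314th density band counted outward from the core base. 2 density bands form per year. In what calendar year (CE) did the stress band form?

Between density band 314 and the growth surface there are 718 − 314 = 404 density bands.
Removing the 4 false density bands leaves 404 − 4 = 400 true density bands beyond the stress band.
400 density bands at 2 per year is 400 / 2 = 200 years.
2015 − 200 = 1815 CE.

1815 CE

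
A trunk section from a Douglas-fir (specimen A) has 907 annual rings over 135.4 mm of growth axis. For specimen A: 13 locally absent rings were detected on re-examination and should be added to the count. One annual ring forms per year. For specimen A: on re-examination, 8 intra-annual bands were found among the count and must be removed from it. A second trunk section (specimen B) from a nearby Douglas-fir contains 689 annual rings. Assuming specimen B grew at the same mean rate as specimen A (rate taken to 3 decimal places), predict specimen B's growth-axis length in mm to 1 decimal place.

Specimen A: after corrections the count is 907 − 8 + 13 = 912 annual rings.
A: Mean rate = 135.4 mm / 912 years ≈ 0.148 mm/yr.
For B, 0.148 mm/year × 689 years = 102.0 mm.

102.0 mm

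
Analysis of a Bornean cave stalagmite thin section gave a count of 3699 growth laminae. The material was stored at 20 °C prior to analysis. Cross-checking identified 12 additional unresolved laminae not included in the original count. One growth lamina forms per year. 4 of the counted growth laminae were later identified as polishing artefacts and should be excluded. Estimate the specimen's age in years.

3707 yr

Correcting the raw count gives 3699 − 4 + 12 = 3707 true growth laminae.
One growth lamina per year makes the duration 3707 years.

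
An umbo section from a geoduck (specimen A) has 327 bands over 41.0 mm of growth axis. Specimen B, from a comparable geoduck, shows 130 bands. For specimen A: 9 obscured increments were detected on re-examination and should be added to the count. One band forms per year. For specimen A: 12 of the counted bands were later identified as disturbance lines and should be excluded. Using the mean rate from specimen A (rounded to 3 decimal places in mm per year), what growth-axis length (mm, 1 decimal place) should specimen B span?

16.5 mm

Specimen A: true band count = 327 − 12 + 9 = 324.
A: 41.0 mm over 324 years gives 41.0 / 324 ≈ 0.127 mm per year.
For B, 0.127 mm/year × 130 years = 16.5 mm.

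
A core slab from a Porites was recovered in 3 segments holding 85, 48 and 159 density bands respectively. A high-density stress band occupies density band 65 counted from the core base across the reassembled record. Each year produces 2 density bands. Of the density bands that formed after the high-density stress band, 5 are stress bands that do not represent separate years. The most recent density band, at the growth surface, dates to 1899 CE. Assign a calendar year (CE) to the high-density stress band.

Total density bands = 85 + 48 + 159 = 292.
The high-density stress band sits at density band 65 from the core base, so 292 − 65 = 227 density bands formed after it.
227 − 5 false = 222 true density bands after the high-density stress band.
With 2 density bands per year, 222 / 2 = 111 years.
The density band at the growth surface is 1899 CE, so the high-density stress band dates to 1899 − 111 = 1788 CE.

1788 CE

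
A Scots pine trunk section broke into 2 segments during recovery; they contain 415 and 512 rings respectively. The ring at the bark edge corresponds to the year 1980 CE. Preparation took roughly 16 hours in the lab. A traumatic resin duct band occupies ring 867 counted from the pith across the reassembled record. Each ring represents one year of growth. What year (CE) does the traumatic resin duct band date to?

1920 CE

Total rings = 415 + 512 = 927.
927 − 867 = 60 rings lie beyond the traumatic resin duct band toward the bark edge.
Counting back 60 years from 1980 CE places the traumatic resin duct band in 1980 − 60 = 1920 CE.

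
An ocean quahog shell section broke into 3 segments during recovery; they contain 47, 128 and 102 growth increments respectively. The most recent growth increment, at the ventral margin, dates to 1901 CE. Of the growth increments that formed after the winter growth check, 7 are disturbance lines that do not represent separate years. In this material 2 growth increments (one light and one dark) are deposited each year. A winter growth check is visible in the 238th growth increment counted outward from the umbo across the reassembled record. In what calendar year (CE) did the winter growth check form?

Total growth increments = 47 + 128 + 102 = 277.
Between growth increment 238 and the ventral margin there are 277 − 238 = 39 growth increments.
39 − 7 false = 32 true growth increments after the winter growth check.
32 growth increments at 2 per year is 32 / 2 = 16 years.
The growth increment at the ventral margin is 1901 CE, so the winter growth check dates to 1901 − 16 = 1885 CE.

1885 CE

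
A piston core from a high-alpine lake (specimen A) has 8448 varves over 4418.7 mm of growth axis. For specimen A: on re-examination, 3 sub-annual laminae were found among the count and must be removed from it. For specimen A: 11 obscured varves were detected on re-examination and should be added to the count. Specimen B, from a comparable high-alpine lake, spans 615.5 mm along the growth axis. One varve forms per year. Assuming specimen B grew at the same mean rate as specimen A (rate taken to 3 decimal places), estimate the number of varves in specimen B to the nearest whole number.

1177 varves

Specimen A: adjusted count: 8448 − 3 + 11 = 8456 varves.
A: Extension rate ≈ 4418.7 / 8456 = 0.523 mm/year.
For B, 615.5 / 0.523 = 1176.86 years ≈ 1177 varves.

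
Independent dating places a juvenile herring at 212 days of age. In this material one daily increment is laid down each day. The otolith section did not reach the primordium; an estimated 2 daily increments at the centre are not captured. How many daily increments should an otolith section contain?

210 daily increments

At one daily increment per day, 212 days correspond to 212 daily increments.
Less the 2 uncaptured daily increments: 212 − 2 = 210.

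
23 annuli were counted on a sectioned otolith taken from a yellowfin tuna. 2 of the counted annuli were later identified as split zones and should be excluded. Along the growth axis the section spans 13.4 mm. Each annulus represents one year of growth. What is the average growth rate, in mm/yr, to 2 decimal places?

0.64 mm/yr

After corrections the count is 23 − 2 = 21 annuli.
13.4 mm over 21 years gives 13.4 / 21 ≈ 0.64 mm/yr.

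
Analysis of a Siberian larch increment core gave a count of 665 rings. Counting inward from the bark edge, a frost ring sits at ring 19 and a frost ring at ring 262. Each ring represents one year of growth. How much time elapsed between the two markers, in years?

243 yr

Separation: 262 − 19 = 243 rings.
One ring per year makes the interval 243 years.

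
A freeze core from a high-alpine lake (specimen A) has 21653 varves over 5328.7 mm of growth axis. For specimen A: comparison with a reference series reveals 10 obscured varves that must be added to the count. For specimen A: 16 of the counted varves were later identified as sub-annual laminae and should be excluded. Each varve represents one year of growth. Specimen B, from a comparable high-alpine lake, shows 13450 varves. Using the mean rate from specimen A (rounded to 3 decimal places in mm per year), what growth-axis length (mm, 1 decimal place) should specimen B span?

3308.7 mm

Specimen A: true varve count = 21653 − 16 + 10 = 21647.
A: Mean rate = 5328.7 mm / 21647 years ≈ 0.246 mm per year.
For B, 0.246 mm/year × 13450 years = 3308.7 mm.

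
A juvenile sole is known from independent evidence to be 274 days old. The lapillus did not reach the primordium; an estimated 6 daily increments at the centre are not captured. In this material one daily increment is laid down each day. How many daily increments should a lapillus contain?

268 daily increments

At one daily increment per day, 274 days correspond to 274 daily increments.
Subtracting the 6 daily increments not captured gives 274 − 6 = 268 daily increments in the record.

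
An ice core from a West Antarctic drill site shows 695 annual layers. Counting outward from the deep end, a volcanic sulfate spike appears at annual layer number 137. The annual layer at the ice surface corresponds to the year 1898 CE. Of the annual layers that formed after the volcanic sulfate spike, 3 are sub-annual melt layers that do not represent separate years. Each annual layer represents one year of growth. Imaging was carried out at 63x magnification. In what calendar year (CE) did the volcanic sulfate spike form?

Between annual layer 137 and the ice surface there are 695 − 137 = 558 annual layers.
558 − 3 false = 555 true annual layers after the volcanic sulfate spike.
1898 − 555 = 1343 CE.

1343 CE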